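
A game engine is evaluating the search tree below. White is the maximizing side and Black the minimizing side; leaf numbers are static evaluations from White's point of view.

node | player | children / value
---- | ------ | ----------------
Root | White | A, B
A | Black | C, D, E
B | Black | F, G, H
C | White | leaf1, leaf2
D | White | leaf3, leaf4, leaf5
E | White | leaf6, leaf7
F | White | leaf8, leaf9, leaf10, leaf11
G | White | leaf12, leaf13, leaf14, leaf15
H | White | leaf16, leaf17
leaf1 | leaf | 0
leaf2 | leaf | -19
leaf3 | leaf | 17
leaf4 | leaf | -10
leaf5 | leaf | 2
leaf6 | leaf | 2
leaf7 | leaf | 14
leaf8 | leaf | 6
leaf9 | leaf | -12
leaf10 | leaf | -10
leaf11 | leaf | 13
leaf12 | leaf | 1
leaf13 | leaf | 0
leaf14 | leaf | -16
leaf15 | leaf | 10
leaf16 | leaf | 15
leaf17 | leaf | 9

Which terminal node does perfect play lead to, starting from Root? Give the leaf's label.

leaf15

C (White): max(0, -19) = 0
D (White): max(17, -10, 2) = 17
E (White): max(2, 14) = 14
A (Black): min(0, 17, 14) = 0
F (White): max(6, -12, -10, 13) = 13
G (White): max(1, 0, -16, 10) = 10
H (White): max(15, 9) = 15
B (Black): min(13, 10, 15) = 10
Root (White): max(0, 10) = 10
At Root, White picks B (highest: 10).
At B, Black picks G (lowest: 10).
At G, White picks leaf15 (highest: 10).
Terminal value 10.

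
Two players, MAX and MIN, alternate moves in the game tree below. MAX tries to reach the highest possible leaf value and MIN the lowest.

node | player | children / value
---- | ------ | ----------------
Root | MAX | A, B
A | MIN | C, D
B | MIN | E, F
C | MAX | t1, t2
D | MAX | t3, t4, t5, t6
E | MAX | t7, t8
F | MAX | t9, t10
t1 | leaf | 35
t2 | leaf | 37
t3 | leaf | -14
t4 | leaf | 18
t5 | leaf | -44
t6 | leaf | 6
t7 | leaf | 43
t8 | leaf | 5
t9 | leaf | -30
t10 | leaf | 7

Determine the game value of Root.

18

C (MAX): max(35, 37) = 37
D (MAX): max(-14, 18, -44, 6) = 18
A (MIN): min(37, 18) = 18
E (MAX): max(43, 5) = 43
F (MAX): max(-30, 7) = 7
B (MIN): min(43, 7) = 7
Root (MAX): max(18, 7) = 18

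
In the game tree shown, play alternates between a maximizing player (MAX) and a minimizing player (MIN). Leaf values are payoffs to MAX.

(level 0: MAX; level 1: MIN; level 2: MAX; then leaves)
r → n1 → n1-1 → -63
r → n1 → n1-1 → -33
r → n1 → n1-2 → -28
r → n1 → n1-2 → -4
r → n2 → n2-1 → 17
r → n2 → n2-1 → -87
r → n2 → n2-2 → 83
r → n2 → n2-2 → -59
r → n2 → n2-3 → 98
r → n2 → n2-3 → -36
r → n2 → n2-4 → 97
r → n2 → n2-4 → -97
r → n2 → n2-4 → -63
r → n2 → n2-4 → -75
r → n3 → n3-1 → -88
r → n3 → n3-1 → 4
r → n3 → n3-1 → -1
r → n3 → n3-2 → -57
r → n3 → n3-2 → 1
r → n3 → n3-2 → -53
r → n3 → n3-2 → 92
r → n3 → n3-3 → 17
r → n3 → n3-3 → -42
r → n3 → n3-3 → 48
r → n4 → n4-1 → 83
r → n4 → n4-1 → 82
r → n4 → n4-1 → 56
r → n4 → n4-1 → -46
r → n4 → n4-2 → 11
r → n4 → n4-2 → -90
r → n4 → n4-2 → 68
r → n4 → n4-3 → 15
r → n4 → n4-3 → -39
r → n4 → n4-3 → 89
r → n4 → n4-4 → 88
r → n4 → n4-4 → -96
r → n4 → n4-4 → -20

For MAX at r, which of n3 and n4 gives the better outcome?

n3-1 (MAX): max(-88, 4, -1) = 4
n3-2 (MAX): max(-57, 1, -53, 92) = 92
n3-3 (MAX): max(17, -42, 48) = 48
n3 (MIN): min(4, 92, 48) = 4
n4-1 (MAX): max(83, 82, 56, -46) = 83
n4-2 (MAX): max(11, -90, 68) = 68
n4-3 (MAX): max(15, -39, 89) = 89
n4-4 (MAX): max(88, -96, -20) = 88
n4 (MIN): min(83, 68, 89, 88) = 68
MAX prefers the higher value; n3=4, n4=68. n4 is better since 68 > 4.

n4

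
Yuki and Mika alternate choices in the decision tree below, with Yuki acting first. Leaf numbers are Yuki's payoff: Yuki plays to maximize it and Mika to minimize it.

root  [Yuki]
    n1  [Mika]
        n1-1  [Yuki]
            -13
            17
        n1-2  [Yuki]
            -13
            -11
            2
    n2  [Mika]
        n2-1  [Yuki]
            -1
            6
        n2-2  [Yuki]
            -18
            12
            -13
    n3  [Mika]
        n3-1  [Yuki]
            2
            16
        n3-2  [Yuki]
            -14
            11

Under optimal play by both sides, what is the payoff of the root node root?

11

n1-1 (Yuki): max(-13, 17) = 17
n1-2 (Yuki): max(-13, -11, 2) = 2
n1 (Mika): min(17, 2) = 2
n2-1 (Yuki): max(-1, 6) = 6
n2-2 (Yuki): max(-18, 12, -13) = 12
n2 (Mika): min(6, 12) = 6
n3-1 (Yuki): max(2, 16) = 16
n3-2 (Yuki): max(-14, 11) = 11
n3 (Mika): min(16, 11) = 11
root (Yuki): max(2, 6, 11) = 11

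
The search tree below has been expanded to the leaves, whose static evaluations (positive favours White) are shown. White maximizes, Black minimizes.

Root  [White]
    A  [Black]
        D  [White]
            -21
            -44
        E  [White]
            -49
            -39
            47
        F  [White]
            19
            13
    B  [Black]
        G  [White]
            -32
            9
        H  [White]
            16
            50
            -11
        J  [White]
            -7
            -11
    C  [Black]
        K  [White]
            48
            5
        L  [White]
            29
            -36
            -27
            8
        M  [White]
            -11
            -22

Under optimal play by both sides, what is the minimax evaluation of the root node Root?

-7

D (White): max(-21, -44) = -21
E (White): max(-49, -39, 47) = 47
F (White): max(19, 13) = 19
A (Black): min(-21, 47, 19) = -21
G (White): max(-32, 9) = 9
H (White): max(16, 50, -11) = 50
J (White): max(-7, -11) = -7
B (Black): min(9, 50, -7) = -7
K (White): max(48, 5) = 48
L (White): max(29, -36, -27, 8) = 29
M (White): max(-11, -22) = -11
C (Black): min(48, 29, -11) = -11
Root (White): max(-21, -7, -11) = -7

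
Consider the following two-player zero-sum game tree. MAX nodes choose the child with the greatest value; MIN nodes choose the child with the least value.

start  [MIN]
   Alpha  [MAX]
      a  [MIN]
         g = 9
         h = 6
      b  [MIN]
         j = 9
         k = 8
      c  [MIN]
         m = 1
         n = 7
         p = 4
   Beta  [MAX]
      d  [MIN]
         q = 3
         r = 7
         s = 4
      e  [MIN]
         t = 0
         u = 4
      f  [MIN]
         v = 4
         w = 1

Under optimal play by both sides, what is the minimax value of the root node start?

3

a (MIN): min(9, 6) = 6
b (MIN): min(9, 8) = 8
c (MIN): min(1, 7, 4) = 1
Alpha (MAX): max(6, 8, 1) = 8
d (MIN): min(3, 7, 4) = 3
e (MIN): min(0, 4) = 0
f (MIN): min(4, 1) = 1
Beta (MAX): max(3, 0, 1) = 3
start (MIN): min(8, 3) = 3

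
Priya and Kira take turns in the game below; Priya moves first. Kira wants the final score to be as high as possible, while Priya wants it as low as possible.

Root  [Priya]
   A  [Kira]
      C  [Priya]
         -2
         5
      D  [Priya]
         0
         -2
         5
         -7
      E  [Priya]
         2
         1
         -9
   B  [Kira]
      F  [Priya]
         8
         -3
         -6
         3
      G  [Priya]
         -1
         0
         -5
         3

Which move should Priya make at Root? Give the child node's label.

C (Priya): min(-2, 5) = -2
D (Priya): min(0, -2, 5, -7) = -7
E (Priya): min(2, 1, -9) = -9
A (Kira): max(-2, -7, -9) = -2
F (Priya): min(8, -3, -6, 3) = -6
G (Priya): min(-1, 0, -5, 3) = -5
B (Kira): max(-6, -5) = -5
Root (Priya): min(-2, -5) = -5
Priya at Root wants the lowest of {A=-2, B=-5}, so chooses B.

B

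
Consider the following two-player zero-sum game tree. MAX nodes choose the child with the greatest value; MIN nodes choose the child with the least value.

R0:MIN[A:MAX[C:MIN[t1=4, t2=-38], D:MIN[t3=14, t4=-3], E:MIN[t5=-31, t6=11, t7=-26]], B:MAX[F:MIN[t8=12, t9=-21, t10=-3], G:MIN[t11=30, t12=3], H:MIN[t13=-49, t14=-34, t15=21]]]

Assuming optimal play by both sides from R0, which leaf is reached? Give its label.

C (MIN): min(4, -38) = -38
D (MIN): min(14, -3) = -3
E (MIN): min(-31, 11, -26) = -31
A (MAX): max(-38, -3, -31) = -3
F (MIN): min(12, -21, -3) = -21
G (MIN): min(30, 3) = 3
H (MIN): min(-49, -34, 21) = -49
B (MAX): max(-21, 3, -49) = 3
R0 (MIN): min(-3, 3) = -3
At R0, MIN picks A (lowest: -3).
At A, MAX picks D (highest: -3).
At D, MIN picks t4 (lowest: -3).
Terminal value -3.

t4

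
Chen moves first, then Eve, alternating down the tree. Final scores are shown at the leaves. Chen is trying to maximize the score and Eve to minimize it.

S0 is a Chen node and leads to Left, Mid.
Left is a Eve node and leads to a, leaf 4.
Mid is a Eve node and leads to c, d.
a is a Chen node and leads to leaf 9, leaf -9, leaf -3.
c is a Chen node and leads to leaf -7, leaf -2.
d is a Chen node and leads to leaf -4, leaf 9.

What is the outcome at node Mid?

c (Chen): max(-7, -2) = -2
d (Chen): max(-4, 9) = 9
Mid (Eve): min(-2, 9) = -2

-2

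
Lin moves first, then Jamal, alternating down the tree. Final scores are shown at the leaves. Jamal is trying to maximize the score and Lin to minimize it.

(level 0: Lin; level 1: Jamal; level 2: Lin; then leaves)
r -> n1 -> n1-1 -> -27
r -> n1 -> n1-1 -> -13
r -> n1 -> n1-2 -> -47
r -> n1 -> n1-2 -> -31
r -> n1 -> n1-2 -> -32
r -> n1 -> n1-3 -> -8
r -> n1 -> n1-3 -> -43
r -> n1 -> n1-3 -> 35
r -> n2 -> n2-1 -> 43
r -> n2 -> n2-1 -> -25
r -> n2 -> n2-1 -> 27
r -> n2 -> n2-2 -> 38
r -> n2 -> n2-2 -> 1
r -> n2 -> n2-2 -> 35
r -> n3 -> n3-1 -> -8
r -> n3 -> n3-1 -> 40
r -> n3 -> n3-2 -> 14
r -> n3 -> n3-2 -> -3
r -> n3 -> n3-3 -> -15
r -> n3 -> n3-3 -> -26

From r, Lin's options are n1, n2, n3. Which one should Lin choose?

n1

n1-1 (Lin): min(-27, -13) = -27
n1-2 (Lin): min(-47, -31, -32) = -47
n1-3 (Lin): min(-8, -43, 35) = -43
n1 (Jamal): max(-27, -47, -43) = -27
n2-1 (Lin): min(43, -25, 27) = -25
n2-2 (Lin): min(38, 1, 35) = 1
n2 (Jamal): max(-25, 1) = 1
n3-1 (Lin): min(-8, 40) = -8
n3-2 (Lin): min(14, -3) = -3
n3-3 (Lin): min(-15, -26) = -26
n3 (Jamal): max(-8, -3, -26) = -3
r (Lin): min(-27, 1, -3) = -27
Lin at r wants the lowest of {n1=-27, n2=1, n3=-3}, so chooses n1.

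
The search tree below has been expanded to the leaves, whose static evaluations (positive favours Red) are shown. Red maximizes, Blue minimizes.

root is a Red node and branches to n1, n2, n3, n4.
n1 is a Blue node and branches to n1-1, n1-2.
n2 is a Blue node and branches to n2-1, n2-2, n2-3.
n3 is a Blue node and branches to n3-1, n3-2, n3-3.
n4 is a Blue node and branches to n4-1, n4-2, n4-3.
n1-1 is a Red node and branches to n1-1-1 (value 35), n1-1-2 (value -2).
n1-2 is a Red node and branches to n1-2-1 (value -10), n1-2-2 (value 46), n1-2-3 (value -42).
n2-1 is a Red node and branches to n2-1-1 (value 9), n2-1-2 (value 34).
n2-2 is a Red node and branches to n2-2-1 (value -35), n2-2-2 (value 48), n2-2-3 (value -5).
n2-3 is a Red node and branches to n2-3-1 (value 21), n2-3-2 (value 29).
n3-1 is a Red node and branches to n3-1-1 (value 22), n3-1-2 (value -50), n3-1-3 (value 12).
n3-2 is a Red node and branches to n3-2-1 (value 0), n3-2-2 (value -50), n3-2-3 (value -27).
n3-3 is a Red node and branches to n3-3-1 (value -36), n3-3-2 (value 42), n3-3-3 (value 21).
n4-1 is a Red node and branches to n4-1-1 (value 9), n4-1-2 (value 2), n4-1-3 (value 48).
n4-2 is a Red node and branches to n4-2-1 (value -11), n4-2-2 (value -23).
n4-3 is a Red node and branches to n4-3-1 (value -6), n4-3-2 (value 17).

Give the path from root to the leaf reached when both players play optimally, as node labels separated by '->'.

root -> n1 -> n1-1 -> n1-1-1

n1-1 (Red): max(35, -2) = 35
n1-2 (Red): max(-10, 46, -42) = 46
n1 (Blue): min(35, 46) = 35
n2-1 (Red): max(9, 34) = 34
n2-2 (Red): max(-35, 48, -5) = 48
n2-3 (Red): max(21, 29) = 29
n2 (Blue): min(34, 48, 29) = 29
n3-1 (Red): max(22, -50, 12) = 22
n3-2 (Red): max(0, -50, -27) = 0
n3-3 (Red): max(-36, 42, 21) = 42
n3 (Blue): min(22, 0, 42) = 0
n4-1 (Red): max(9, 2, 48) = 48
n4-2 (Red): max(-11, -23) = -11
n4-3 (Red): max(-6, 17) = 17
n4 (Blue): min(48, -11, 17) = -11
root (Red): max(35, 29, 0, -11) = 35
At root, Red picks n1 (highest: 35).
At n1, Blue picks n1-1 (lowest: 35).
At n1-1, Red picks n1-1-1 (highest: 35).
Terminal value 35.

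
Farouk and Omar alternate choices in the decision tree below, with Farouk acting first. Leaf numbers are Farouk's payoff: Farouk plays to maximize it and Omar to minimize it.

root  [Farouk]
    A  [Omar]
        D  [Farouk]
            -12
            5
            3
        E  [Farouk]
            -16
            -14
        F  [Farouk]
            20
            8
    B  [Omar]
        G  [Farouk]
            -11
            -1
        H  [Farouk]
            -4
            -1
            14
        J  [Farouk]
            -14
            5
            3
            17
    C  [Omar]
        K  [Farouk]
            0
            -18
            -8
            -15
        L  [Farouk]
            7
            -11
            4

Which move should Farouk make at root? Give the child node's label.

D (Farouk): max(-12, 5, 3) = 5
E (Farouk): max(-16, -14) = -14
F (Farouk): max(20, 8) = 20
A (Omar): min(5, -14, 20) = -14
G (Farouk): max(-11, -1) = -1
H (Farouk): max(-4, -1, 14) = 14
J (Farouk): max(-14, 5, 3, 17) = 17
B (Omar): min(-1, 14, 17) = -1
K (Farouk): max(0, -18, -8, -15) = 0
L (Farouk): max(7, -11, 4) = 7
C (Omar): min(0, 7) = 0
root (Farouk): max(-14, -1, 0) = 0
Farouk at root wants the highest of {A=-14, B=-1, C=0}, so chooses C.

C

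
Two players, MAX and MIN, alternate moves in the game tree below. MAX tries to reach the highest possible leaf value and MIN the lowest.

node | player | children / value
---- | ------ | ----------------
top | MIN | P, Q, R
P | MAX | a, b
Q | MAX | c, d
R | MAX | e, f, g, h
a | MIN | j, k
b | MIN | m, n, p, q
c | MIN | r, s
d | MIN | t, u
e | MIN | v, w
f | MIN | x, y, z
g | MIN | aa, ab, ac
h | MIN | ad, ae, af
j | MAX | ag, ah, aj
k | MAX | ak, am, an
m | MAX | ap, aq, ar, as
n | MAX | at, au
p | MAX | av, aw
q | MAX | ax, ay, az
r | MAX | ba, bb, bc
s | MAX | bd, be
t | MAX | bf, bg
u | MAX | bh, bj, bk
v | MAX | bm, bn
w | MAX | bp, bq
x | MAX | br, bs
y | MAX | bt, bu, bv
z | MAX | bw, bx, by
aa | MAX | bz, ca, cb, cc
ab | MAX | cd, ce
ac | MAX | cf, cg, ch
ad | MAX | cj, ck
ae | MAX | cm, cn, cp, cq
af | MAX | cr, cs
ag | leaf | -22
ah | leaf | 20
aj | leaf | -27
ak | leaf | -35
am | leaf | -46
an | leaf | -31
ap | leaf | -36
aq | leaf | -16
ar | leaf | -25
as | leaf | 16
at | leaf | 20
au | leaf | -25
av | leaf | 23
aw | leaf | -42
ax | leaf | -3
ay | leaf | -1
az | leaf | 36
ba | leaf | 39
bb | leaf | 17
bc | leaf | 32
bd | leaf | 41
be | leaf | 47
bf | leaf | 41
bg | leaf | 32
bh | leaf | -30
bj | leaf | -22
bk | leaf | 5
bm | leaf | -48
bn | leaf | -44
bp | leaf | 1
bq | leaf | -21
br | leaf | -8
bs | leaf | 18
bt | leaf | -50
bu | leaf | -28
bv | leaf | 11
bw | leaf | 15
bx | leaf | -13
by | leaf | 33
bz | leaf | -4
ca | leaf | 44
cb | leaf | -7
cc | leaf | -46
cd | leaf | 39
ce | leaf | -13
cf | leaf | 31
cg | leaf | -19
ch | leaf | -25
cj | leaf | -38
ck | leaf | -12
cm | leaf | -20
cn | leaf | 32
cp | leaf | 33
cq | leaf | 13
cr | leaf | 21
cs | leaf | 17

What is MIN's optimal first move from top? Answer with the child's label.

P

j (MAX): max(-22, 20, -27) = 20
k (MAX): max(-35, -46, -31) = -31
a (MIN): min(20, -31) = -31
m (MAX): max(-36, -16, -25, 16) = 16
n (MAX): max(20, -25) = 20
p (MAX): max(23, -42) = 23
q (MAX): max(-3, -1, 36) = 36
b (MIN): min(16, 20, 23, 36) = 16
P (MAX): max(-31, 16) = 16
r (MAX): max(39, 17, 32) = 39
s (MAX): max(41, 47) = 47
c (MIN): min(39, 47) = 39
t (MAX): max(41, 32) = 41
u (MAX): max(-30, -22, 5) = 5
d (MIN): min(41, 5) = 5
Q (MAX): max(39, 5) = 39
v (MAX): max(-48, -44) = -44
w (MAX): max(1, -21) = 1
e (MIN): min(-44, 1) = -44
x (MAX): max(-8, 18) = 18
y (MAX): max(-50, -28, 11) = 11
z (MAX): max(15, -13, 33) = 33
f (MIN): min(18, 11, 33) = 11
aa (MAX): max(-4, 44, -7, -46) = 44
ab (MAX): max(39, -13) = 39
ac (MAX): max(31, -19, -25) = 31
g (MIN): min(44, 39, 31) = 31
ad (MAX): max(-38, -12) = -12
ae (MAX): max(-20, 32, 33, 13) = 33
af (MAX): max(21, 17) = 21
h (MIN): min(-12, 33, 21) = -12
R (MAX): max(-44, 11, 31, -12) = 31
top (MIN): min(16, 39, 31) = 16
MIN at top wants the lowest of {P=16, Q=39, R=31}, so chooses P.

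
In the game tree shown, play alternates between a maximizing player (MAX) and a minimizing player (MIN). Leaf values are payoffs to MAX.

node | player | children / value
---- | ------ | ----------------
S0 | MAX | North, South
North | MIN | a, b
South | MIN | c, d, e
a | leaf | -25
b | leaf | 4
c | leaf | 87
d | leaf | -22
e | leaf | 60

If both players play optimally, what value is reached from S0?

North (MIN): min(-25, 4) = -25
South (MIN): min(87, -22, 60) = -22
S0 (MAX): max(-25, -22) = -22

-22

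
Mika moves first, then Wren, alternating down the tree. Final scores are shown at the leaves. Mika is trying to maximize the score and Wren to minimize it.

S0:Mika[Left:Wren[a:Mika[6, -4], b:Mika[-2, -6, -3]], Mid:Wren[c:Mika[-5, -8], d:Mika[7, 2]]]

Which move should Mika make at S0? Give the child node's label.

Left

a (Mika): max(6, -4) = 6
b (Mika): max(-2, -6, -3) = -2
Left (Wren): min(6, -2) = -2
c (Mika): max(-5, -8) = -5
d (Mika): max(7, 2) = 7
Mid (Wren): min(-5, 7) = -5
S0 (Mika): max(-2, -5) = -2
Mika at S0 wants the highest of {Left=-2, Mid=-5}, so chooses Left.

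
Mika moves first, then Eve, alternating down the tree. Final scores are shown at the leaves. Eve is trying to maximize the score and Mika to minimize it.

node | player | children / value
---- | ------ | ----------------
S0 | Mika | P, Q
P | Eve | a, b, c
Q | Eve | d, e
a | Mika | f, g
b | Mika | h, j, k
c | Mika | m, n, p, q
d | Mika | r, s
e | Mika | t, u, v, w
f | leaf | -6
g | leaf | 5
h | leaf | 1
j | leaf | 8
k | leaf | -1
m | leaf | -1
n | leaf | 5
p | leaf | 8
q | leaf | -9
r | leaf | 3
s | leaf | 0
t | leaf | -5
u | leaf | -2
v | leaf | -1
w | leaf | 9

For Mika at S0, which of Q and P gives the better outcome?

d (Mika): min(3, 0) = 0
e (Mika): min(-5, -2, -1, 9) = -5
Q (Eve): max(0, -5) = 0
a (Mika): min(-6, 5) = -6
b (Mika): min(1, 8, -1) = -1
c (Mika): min(-1, 5, 8, -9) = -9
P (Eve): max(-6, -1, -9) = -1
Mika prefers the lower value; Q=0, P=-1. P is better since -1 < 0.

P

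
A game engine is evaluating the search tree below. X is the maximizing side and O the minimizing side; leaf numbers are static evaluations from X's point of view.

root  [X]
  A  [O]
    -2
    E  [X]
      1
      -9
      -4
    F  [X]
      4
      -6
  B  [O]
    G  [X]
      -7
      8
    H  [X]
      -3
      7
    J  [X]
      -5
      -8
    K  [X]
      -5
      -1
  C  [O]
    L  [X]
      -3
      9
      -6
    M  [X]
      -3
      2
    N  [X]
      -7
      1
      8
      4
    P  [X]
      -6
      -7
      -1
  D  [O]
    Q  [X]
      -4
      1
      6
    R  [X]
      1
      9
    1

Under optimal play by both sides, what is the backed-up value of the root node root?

1

E (X): max(1, -9, -4) = 1
F (X): max(4, -6) = 4
A (O): min(-2, 1, 4) = -2
G (X): max(-7, 8) = 8
H (X): max(-3, 7) = 7
J (X): max(-5, -8) = -5
K (X): max(-5, -1) = -1
B (O): min(8, 7, -5, -1) = -5
L (X): max(-3, 9, -6) = 9
M (X): max(-3, 2) = 2
N (X): max(-7, 1, 8, 4) = 8
P (X): max(-6, -7, -1) = -1
C (O): min(9, 2, 8, -1) = -1
Q (X): max(-4, 1, 6) = 6
R (X): max(1, 9) = 9
D (O): min(6, 9, 1) = 1
root (X): max(-2, -5, -1, 1) = 1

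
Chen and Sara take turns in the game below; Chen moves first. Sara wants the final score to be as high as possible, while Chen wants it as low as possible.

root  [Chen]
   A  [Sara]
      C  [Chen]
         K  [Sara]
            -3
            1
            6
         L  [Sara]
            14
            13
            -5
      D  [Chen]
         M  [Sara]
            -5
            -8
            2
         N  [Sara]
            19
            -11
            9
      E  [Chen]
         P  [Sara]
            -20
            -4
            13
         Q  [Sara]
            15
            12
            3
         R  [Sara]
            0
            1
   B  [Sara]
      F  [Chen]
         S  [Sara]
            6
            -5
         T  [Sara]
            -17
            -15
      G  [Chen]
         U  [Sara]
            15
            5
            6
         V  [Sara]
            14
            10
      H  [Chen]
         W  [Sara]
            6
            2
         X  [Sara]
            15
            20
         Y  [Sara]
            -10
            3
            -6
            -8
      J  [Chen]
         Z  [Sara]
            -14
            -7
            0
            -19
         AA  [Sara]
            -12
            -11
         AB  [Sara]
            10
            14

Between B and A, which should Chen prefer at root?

A

S (Sara): max(6, -5) = 6
T (Sara): max(-17, -15) = -15
F (Chen): min(6, -15) = -15
U (Sara): max(15, 5, 6) = 15
V (Sara): max(14, 10) = 14
G (Chen): min(15, 14) = 14
W (Sara): max(6, 2) = 6
X (Sara): max(15, 20) = 20
Y (Sara): max(-10, 3, -6, -8) = 3
H (Chen): min(6, 20, 3) = 3
Z (Sara): max(-14, -7, 0, -19) = 0
AA (Sara): max(-12, -11) = -11
AB (Sara): max(10, 14) = 14
J (Chen): min(0, -11, 14) = -11
B (Sara): max(-15, 14, 3, -11) = 14
K (Sara): max(-3, 1, 6) = 6
L (Sara): max(14, 13, -5) = 14
C (Chen): min(6, 14) = 6
M (Sara): max(-5, -8, 2) = 2
N (Sara): max(19, -11, 9) = 19
D (Chen): min(2, 19) = 2
P (Sara): max(-20, -4, 13) = 13
Q (Sara): max(15, 12, 3) = 15
R (Sara): max(0, 1) = 1
E (Chen): min(13, 15, 1) = 1
A (Sara): max(6, 2, 1) = 6
Chen prefers the lower value; B=14, A=6. A is better since 6 < 14.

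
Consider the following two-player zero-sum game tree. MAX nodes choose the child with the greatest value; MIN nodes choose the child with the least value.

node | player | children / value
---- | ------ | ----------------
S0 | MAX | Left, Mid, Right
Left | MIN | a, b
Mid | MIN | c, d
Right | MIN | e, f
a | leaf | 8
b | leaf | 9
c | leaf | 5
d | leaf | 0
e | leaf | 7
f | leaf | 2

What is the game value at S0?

Left (MIN): min(8, 9) = 8
Mid (MIN): min(5, 0) = 0
Right (MIN): min(7, 2) = 2
S0 (MAX): max(8, 0, 2) = 8

8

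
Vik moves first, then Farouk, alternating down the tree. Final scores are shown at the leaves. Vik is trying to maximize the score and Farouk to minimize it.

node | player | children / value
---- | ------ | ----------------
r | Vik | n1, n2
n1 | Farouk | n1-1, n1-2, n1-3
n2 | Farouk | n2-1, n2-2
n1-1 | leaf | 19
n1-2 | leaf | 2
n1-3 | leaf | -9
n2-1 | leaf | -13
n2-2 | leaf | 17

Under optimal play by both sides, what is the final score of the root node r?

-9

n1 (Farouk): min(19, 2, -9) = -9
n2 (Farouk): min(-13, 17) = -13
r (Vik): max(-9, -13) = -9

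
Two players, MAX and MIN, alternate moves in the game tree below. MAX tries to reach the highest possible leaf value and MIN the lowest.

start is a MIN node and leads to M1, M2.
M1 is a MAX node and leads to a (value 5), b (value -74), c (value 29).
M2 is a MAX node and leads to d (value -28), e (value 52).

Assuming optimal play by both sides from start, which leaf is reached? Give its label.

c

M1 (MAX): max(5, -74, 29) = 29
M2 (MAX): max(-28, 52) = 52
start (MIN): min(29, 52) = 29
At start, MIN picks M1 (lowest: 29).
At M1, MAX picks c (highest: 29).
Terminal value 29.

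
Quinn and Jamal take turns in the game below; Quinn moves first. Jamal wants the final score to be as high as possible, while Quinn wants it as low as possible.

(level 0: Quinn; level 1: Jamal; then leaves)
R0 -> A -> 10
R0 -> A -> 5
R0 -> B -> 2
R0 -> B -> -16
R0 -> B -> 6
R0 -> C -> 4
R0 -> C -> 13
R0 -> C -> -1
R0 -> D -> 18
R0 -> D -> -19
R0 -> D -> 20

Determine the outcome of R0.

A (Jamal): max(10, 5) = 10
B (Jamal): max(2, -16, 6) = 6
C (Jamal): max(4, 13, -1) = 13
D (Jamal): max(18, -19, 20) = 20
R0 (Quinn): min(10, 6, 13, 20) = 6

6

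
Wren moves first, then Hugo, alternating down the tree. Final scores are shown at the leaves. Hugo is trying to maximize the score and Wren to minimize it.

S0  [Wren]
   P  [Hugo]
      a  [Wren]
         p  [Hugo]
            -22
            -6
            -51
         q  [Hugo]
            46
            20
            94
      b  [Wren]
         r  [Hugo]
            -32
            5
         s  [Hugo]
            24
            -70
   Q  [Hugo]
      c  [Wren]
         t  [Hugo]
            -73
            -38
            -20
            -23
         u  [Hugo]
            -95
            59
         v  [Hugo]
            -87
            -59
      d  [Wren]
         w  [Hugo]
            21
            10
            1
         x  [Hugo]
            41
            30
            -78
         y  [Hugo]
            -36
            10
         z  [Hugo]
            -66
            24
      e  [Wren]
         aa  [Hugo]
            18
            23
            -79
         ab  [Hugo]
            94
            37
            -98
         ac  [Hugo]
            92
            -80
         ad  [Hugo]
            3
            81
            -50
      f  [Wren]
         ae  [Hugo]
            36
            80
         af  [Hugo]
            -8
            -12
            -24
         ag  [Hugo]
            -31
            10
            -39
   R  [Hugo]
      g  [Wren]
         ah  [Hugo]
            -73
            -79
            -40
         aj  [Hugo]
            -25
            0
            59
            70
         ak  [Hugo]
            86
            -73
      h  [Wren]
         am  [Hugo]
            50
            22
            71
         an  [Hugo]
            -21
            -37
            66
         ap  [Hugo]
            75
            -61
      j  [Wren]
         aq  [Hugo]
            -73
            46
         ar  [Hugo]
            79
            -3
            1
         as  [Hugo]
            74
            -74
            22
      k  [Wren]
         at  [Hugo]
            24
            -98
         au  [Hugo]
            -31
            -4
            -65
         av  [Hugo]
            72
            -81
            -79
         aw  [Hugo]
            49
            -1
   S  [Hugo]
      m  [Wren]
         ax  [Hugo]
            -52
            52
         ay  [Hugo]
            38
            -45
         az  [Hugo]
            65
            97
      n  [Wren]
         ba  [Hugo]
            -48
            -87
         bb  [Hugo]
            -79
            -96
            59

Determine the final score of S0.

p (Hugo): max(-22, -6, -51) = -6
q (Hugo): max(46, 20, 94) = 94
a (Wren): min(-6, 94) = -6
r (Hugo): max(-32, 5) = 5
s (Hugo): max(24, -70) = 24
b (Wren): min(5, 24) = 5
P (Hugo): max(-6, 5) = 5
t (Hugo): max(-73, -38, -20, -23) = -20
u (Hugo): max(-95, 59) = 59
v (Hugo): max(-87, -59) = -59
c (Wren): min(-20, 59, -59) = -59
w (Hugo): max(21, 10, 1) = 21
x (Hugo): max(41, 30, -78) = 41
y (Hugo): max(-36, 10) = 10
z (Hugo): max(-66, 24) = 24
d (Wren): min(21, 41, 10, 24) = 10
aa (Hugo): max(18, 23, -79) = 23
ab (Hugo): max(94, 37, -98) = 94
ac (Hugo): max(92, -80) = 92
ad (Hugo): max(3, 81, -50) = 81
e (Wren): min(23, 94, 92, 81) = 23
ae (Hugo): max(36, 80) = 80
af (Hugo): max(-8, -12, -24) = -8
ag (Hugo): max(-31, 10, -39) = 10
f (Wren): min(80, -8, 10) = -8
Q (Hugo): max(-59, 10, 23, -8) = 23
ah (Hugo): max(-73, -79, -40) = -40
aj (Hugo): max(-25, 0, 59, 70) = 70
ak (Hugo): max(86, -73) = 86
g (Wren): min(-40, 70, 86) = -40
am (Hugo): max(50, 22, 71) = 71
an (Hugo): max(-21, -37, 66) = 66
ap (Hugo): max(75, -61) = 75
h (Wren): min(71, 66, 75) = 66
aq (Hugo): max(-73, 46) = 46
ar (Hugo): max(79, -3, 1) = 79
as (Hugo): max(74, -74, 22) = 74
j (Wren): min(46, 79, 74) = 46
at (Hugo): max(24, -98) = 24
au (Hugo): max(-31, -4, -65) = -4
av (Hugo): max(72, -81, -79) = 72
aw (Hugo): max(49, -1) = 49
k (Wren): min(24, -4, 72, 49) = -4
R (Hugo): max(-40, 66, 46, -4) = 66
ax (Hugo): max(-52, 52) = 52
ay (Hugo): max(38, -45) = 38
az (Hugo): max(65, 97) = 97
m (Wren): min(52, 38, 97) = 38
ba (Hugo): max(-48, -87) = -48
bb (Hugo): max(-79, -96, 59) = 59
n (Wren): min(-48, 59) = -48
S (Hugo): max(38, -48) = 38
S0 (Wren): min(5, 23, 66, 38) = 5

5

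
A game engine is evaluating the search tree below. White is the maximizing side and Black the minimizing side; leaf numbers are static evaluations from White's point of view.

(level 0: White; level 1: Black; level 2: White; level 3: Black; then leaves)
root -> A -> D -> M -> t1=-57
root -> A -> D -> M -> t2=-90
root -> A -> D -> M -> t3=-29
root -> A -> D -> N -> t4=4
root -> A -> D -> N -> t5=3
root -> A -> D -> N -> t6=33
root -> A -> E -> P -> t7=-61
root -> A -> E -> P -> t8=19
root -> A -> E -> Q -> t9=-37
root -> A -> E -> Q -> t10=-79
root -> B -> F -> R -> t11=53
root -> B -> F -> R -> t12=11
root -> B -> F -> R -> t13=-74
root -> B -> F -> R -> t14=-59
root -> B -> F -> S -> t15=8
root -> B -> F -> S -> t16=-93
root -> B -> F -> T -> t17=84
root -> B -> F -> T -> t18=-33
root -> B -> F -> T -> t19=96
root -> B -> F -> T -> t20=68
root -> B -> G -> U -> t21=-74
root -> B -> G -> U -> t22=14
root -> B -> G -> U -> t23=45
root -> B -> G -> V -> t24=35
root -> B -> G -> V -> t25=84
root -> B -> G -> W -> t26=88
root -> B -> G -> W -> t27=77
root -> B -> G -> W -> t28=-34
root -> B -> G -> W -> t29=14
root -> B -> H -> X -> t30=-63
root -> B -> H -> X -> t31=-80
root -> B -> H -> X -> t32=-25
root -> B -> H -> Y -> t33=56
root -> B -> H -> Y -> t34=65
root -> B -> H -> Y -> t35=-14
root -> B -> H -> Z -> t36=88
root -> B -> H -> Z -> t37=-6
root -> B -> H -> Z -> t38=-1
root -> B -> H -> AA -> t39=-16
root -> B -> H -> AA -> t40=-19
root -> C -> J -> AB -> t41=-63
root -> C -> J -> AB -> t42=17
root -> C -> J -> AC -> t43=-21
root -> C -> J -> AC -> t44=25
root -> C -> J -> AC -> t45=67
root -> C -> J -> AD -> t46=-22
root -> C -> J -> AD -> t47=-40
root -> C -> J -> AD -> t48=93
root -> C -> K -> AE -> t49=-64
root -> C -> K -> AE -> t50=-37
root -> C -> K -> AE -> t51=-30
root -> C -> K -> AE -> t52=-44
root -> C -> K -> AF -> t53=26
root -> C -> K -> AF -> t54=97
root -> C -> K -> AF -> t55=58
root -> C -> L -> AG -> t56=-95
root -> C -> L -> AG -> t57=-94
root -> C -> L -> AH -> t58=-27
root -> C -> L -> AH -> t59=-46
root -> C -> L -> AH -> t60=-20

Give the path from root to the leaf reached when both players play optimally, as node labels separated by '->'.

M (Black): min(-57, -90, -29) = -90
N (Black): min(4, 3, 33) = 3
D (White): max(-90, 3) = 3
P (Black): min(-61, 19) = -61
Q (Black): min(-37, -79) = -79
E (White): max(-61, -79) = -61
A (Black): min(3, -61) = -61
R (Black): min(53, 11, -74, -59) = -74
S (Black): min(8, -93) = -93
T (Black): min(84, -33, 96, 68) = -33
F (White): max(-74, -93, -33) = -33
U (Black): min(-74, 14, 45) = -74
V (Black): min(35, 84) = 35
W (Black): min(88, 77, -34, 14) = -34
G (White): max(-74, 35, -34) = 35
X (Black): min(-63, -80, -25) = -80
Y (Black): min(56, 65, -14) = -14
Z (Black): min(88, -6, -1) = -6
AA (Black): min(-16, -19) = -19
H (White): max(-80, -14, -6, -19) = -6
B (Black): min(-33, 35, -6) = -33
AB (Black): min(-63, 17) = -63
AC (Black): min(-21, 25, 67) = -21
AD (Black): min(-22, -40, 93) = -40
J (White): max(-63, -21, -40) = -21
AE (Black): min(-64, -37, -30, -44) = -64
AF (Black): min(26, 97, 58) = 26
K (White): max(-64, 26) = 26
AG (Black): min(-95, -94) = -95
AH (Black): min(-27, -46, -20) = -46
L (White): max(-95, -46) = -46
C (Black): min(-21, 26, -46) = -46
root (White): max(-61, -33, -46) = -33
At root, White picks B (highest: -33).
At B, Black picks F (lowest: -33).
At F, White picks T (highest: -33).
At T, Black picks t18 (lowest: -33).
Terminal value -33.

root -> B -> F -> T -> t18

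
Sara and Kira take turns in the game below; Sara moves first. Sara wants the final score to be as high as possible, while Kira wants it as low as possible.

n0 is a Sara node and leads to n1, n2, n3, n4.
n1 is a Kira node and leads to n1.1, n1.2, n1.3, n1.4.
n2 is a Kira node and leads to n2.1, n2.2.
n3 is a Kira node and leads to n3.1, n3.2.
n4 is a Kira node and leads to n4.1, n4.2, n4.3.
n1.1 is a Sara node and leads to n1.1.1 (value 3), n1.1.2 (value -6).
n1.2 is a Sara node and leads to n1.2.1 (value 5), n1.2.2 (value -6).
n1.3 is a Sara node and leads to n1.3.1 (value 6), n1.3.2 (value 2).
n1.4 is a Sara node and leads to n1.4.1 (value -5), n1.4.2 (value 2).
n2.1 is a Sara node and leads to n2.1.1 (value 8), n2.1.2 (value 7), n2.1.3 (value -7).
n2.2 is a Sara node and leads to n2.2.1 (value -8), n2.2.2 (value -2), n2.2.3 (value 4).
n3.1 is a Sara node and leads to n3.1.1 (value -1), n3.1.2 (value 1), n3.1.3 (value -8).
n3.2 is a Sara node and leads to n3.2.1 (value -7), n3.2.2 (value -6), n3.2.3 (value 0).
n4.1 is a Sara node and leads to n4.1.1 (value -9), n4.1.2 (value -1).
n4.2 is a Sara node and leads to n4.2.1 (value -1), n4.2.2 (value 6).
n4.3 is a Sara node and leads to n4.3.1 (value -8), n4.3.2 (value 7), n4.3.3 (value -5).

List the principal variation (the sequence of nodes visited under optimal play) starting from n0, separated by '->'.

n0 -> n2 -> n2.2 -> n2.2.3

n1.1 (Sara): max(3, -6) = 3
n1.2 (Sara): max(5, -6) = 5
n1.3 (Sara): max(6, 2) = 6
n1.4 (Sara): max(-5, 2) = 2
n1 (Kira): min(3, 5, 6, 2) = 2
n2.1 (Sara): max(8, 7, -7) = 8
n2.2 (Sara): max(-8, -2, 4) = 4
n2 (Kira): min(8, 4) = 4
n3.1 (Sara): max(-1, 1, -8) = 1
n3.2 (Sara): max(-7, -6, 0) = 0
n3 (Kira): min(1, 0) = 0
n4.1 (Sara): max(-9, -1) = -1
n4.2 (Sara): max(-1, 6) = 6
n4.3 (Sara): max(-8, 7, -5) = 7
n4 (Kira): min(-1, 6, 7) = -1
n0 (Sara): max(2, 4, 0, -1) = 4
At n0, Sara picks n2 (highest: 4).
At n2, Kira picks n2.2 (lowest: 4).
At n2.2, Sara picks n2.2.3 (highest: 4).
Terminal value 4.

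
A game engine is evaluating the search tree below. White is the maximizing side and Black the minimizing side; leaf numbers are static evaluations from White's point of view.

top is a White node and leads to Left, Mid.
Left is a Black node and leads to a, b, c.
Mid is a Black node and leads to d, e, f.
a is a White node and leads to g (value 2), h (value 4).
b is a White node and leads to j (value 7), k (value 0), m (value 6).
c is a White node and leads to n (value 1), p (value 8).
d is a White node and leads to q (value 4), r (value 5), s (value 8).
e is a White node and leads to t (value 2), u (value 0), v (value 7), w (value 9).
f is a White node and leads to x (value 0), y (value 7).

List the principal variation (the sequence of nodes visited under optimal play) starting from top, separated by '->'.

top -> Mid -> f -> y

a (White): max(2, 4) = 4
b (White): max(7, 0, 6) = 7
c (White): max(1, 8) = 8
Left (Black): min(4, 7, 8) = 4
d (White): max(4, 5, 8) = 8
e (White): max(2, 0, 7, 9) = 9
f (White): max(0, 7) = 7
Mid (Black): min(8, 9, 7) = 7
top (White): max(4, 7) = 7
At top, White picks Mid (highest: 7).
At Mid, Black picks f (lowest: 7).
At f, White picks y (highest: 7).
Terminal value 7.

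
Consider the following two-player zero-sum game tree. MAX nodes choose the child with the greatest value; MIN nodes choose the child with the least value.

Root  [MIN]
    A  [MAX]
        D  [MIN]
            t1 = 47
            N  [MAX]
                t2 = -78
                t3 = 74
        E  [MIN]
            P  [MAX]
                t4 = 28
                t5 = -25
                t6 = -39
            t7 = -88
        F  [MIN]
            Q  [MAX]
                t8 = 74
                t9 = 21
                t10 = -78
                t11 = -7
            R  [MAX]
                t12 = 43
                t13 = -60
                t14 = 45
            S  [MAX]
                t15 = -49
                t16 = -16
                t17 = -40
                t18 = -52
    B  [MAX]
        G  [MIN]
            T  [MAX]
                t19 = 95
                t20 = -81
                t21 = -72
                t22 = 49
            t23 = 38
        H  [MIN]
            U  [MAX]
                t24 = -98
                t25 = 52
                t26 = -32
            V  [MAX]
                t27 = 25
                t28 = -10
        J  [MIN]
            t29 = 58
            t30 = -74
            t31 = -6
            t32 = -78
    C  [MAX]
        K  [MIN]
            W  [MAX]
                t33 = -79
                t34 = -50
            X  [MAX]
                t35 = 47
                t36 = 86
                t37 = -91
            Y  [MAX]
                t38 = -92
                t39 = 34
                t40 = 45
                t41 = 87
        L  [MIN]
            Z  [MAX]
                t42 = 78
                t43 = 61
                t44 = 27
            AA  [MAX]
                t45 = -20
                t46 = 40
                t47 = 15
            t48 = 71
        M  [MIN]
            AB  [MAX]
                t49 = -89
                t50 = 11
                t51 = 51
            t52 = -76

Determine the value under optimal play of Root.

N (MAX): max(-78, 74) = 74
D (MIN): min(47, 74) = 47
P (MAX): max(28, -25, -39) = 28
E (MIN): min(28, -88) = -88
Q (MAX): max(74, 21, -78, -7) = 74
R (MAX): max(43, -60, 45) = 45
S (MAX): max(-49, -16, -40, -52) = -16
F (MIN): min(74, 45, -16) = -16
A (MAX): max(47, -88, -16) = 47
T (MAX): max(95, -81, -72, 49) = 95
G (MIN): min(95, 38) = 38
U (MAX): max(-98, 52, -32) = 52
V (MAX): max(25, -10) = 25
H (MIN): min(52, 25) = 25
J (MIN): min(58, -74, -6, -78) = -78
B (MAX): max(38, 25, -78) = 38
W (MAX): max(-79, -50) = -50
X (MAX): max(47, 86, -91) = 86
Y (MAX): max(-92, 34, 45, 87) = 87
K (MIN): min(-50, 86, 87) = -50
Z (MAX): max(78, 61, 27) = 78
AA (MAX): max(-20, 40, 15) = 40
L (MIN): min(78, 40, 71) = 40
AB (MAX): max(-89, 11, 51) = 51
M (MIN): min(51, -76) = -76
C (MAX): max(-50, 40, -76) = 40
Root (MIN): min(47, 38, 40) = 38

38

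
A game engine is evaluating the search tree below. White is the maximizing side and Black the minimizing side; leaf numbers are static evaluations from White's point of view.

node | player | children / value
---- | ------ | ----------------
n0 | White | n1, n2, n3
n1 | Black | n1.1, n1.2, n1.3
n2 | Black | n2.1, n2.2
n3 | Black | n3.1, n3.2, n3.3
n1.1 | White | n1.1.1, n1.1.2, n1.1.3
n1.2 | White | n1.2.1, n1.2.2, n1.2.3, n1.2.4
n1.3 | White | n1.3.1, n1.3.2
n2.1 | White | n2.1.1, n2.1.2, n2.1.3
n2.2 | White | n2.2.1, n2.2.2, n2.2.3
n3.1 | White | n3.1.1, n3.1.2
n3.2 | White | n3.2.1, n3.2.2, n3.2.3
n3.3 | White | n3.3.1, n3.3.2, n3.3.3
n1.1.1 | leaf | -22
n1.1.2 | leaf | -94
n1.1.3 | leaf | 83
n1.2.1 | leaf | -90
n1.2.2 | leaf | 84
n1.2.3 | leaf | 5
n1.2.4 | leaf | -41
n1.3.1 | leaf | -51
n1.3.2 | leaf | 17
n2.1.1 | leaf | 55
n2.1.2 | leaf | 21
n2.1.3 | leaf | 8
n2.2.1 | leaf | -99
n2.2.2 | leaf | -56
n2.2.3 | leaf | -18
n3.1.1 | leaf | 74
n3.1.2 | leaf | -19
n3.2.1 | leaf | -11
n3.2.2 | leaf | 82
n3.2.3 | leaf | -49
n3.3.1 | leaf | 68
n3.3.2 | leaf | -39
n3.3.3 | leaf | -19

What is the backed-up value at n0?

68

n1.1 (White): max(-22, -94, 83) = 83
n1.2 (White): max(-90, 84, 5, -41) = 84
n1.3 (White): max(-51, 17) = 17
n1 (Black): min(83, 84, 17) = 17
n2.1 (White): max(55, 21, 8) = 55
n2.2 (White): max(-99, -56, -18) = -18
n2 (Black): min(55, -18) = -18
n3.1 (White): max(74, -19) = 74
n3.2 (White): max(-11, 82, -49) = 82
n3.3 (White): max(68, -39, -19) = 68
n3 (Black): min(74, 82, 68) = 68
n0 (White): max(17, -18, 68) = 68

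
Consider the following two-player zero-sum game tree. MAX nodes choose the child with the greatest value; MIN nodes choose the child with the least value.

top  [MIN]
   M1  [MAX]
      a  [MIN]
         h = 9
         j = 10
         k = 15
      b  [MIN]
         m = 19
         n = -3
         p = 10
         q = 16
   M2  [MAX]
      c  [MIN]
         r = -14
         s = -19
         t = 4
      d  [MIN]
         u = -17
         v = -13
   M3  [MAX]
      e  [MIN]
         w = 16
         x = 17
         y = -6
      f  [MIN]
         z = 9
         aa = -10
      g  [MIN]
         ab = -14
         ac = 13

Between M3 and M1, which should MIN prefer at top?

e (MIN): min(16, 17, -6) = -6
f (MIN): min(9, -10) = -10
g (MIN): min(-14, 13) = -14
M3 (MAX): max(-6, -10, -14) = -6
a (MIN): min(9, 10, 15) = 9
b (MIN): min(19, -3, 10, 16) = -3
M1 (MAX): max(9, -3) = 9
MIN prefers the lower value; M3=-6, M1=9. M3 is better since -6 < 9.

M3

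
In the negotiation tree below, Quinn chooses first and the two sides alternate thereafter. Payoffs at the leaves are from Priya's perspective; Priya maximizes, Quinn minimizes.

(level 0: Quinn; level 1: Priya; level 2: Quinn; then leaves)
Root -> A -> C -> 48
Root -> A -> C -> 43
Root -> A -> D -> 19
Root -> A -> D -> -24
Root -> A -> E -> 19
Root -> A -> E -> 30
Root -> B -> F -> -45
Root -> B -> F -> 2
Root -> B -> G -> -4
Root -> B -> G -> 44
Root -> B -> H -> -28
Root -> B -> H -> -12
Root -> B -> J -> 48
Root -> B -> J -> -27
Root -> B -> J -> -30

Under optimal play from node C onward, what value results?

C (Quinn): min(48, 43) = 43

43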